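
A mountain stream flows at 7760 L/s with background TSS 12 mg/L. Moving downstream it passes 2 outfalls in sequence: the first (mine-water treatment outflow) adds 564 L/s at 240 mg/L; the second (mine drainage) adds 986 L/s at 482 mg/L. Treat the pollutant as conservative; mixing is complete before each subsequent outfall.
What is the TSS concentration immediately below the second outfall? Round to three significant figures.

75.6 mg/L

Below outfall 1: Q → 8324 L/s, C = (7760·12.00 + 564.0·240.0)/8324 = 27.45 mg/L.
Below outfall 2: Q → 9310 L/s, C = (8324·27.45 + 986.0·482.0)/9310 = 75.59 mg/L.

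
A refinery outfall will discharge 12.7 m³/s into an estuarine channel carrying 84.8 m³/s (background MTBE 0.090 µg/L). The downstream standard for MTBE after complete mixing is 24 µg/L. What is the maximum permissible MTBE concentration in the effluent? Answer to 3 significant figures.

At the limit, (Qr·Cr + Qe·Cₑ)/(Qr + Qe) = 24:
Cₑ = (97.50·24 − 84.80·0.09000) / 12.70 = 183.7 µg/L.

184 µg/L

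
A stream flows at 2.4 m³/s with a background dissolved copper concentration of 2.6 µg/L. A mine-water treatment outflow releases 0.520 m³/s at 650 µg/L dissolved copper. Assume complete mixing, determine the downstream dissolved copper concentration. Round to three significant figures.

Conservation of mass: C = (2.400·2.600 + 0.5200·650.0) / 2.920 = 344.2/2.920 = 117.9 µg/L.

118 µg/L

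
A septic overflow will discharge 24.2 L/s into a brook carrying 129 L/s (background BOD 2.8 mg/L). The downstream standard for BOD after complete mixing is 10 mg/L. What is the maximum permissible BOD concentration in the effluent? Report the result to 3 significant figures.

48.4 mg/L

At the limit, (Qr·Cr + Qe·Cₑ)/(Qr + Qe) = 10:
Cₑ = (153.2·10 − 129.0·2.800) / 24.20 = 48.38 mg/L.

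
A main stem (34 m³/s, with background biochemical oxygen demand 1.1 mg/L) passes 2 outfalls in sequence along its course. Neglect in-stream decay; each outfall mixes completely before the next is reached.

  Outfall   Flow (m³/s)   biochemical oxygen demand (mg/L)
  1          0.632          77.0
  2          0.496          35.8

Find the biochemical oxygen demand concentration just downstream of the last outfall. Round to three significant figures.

2.96 mg/L

Below outfall 1: Q → 34.63 m³/s, C = (34.00·1.100 + 0.6320·77.00)/34.63 = 2.485 mg/L.
Below outfall 2: Q → 35.13 m³/s, C = (34.63·2.485 + 0.4960·35.80)/35.13 = 2.955 mg/L.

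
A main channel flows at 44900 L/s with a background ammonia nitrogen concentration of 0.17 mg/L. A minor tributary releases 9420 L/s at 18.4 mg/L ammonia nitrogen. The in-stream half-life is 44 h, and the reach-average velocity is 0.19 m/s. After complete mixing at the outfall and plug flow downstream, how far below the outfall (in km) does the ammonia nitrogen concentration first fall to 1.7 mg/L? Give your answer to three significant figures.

Flow-weighted average: C = (44900·0.1700 + 9420·18.40) / 54320 = 181000/54320 = 3.331 mg/L.
Half-life 44 h → k = ln 2 / 44 = 0.01575 h⁻¹ = 0.3781 d⁻¹.
Set 3.331·exp(−k·t) = 1.7 → t = ln(3.331/1.7)/k = 153700 s = 42.71 h.
Distance = v·t = 0.19·153700 = 29210 m = 29.21 km.

29.2 km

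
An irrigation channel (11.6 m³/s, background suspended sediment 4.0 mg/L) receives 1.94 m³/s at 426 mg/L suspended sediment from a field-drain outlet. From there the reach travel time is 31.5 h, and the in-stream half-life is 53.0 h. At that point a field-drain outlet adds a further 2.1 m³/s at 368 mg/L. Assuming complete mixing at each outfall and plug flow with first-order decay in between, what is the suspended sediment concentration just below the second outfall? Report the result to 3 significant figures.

Mass balance: C = (11.60·4.000 + 1.940·426.0) / 13.54 = 872.8/13.54 = 64.46 mg/L; combined flow 13.54 m³/s.
Half-life 53.0 h → k = ln 2 / 53.0 = 0.01308 h⁻¹ = 0.3139 d⁻¹.
After decay, C = 64.46 × e^(−kt) = 64.46 × 0.6623 = 42.70 mg/L.
Second outfall: C = (13.54·42.70 + 2.100·368.0)/15.64 = 86.38 mg/L.

86.4 mg/L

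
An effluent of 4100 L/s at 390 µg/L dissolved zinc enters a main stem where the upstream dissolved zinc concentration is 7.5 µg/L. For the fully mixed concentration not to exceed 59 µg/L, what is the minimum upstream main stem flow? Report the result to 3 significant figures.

Set C_mix = 59: (Q·7.500 + 4100·390.0) / (Q + 4100) = 59
→ Q = 4100·(390.0 − 59)/(59 − 7.500) = 26350 L/s.

26400 L/s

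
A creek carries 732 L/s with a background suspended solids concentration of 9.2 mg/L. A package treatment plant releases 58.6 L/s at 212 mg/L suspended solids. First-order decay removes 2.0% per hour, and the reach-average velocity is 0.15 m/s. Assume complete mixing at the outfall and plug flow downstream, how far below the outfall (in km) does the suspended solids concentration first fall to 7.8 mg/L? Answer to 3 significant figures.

Conservation of mass: C = (732.0·9.200 + 58.60·212.0) / 790.6 = 19160/790.6 = 24.23 mg/L.
2.0%/h lost → k = −ln(1 − 0.02) = 0.02020 h⁻¹.
Set 24.23·exp(−k·t) = 7.8 → t = ln(24.23/7.8)/k = 202000 s = 56.11 h.
Distance = v·t = 0.15·202000 = 30300 m = 30.30 km.

30.3 km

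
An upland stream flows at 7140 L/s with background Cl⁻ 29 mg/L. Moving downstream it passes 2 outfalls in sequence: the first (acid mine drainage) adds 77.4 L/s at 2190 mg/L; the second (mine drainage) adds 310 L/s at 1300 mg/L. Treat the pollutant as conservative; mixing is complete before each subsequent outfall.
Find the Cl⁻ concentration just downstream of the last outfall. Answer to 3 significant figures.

104 mg/L

After outfall 1: Q = 7140 + 77.40 = 7217 L/s; C = (7140·29.00 + 77.40·2190)/7217 = 52.17 mg/L.
After outfall 2: Q = 7217 + 310.0 = 7527 L/s; C = (7217·52.17 + 310.0·1300)/7527 = 103.6 mg/L.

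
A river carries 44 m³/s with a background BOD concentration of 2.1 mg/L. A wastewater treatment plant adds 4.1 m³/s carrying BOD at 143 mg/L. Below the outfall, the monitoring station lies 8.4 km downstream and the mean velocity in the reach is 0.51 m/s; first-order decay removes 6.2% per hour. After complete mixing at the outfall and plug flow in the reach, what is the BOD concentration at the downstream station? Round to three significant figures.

10.5 mg/L

Mixed concentration C = ΣQC/ΣQ = (44.00·2.100 + 4.100·143.0) / 48.10 = 678.7/48.10 = 14.11 mg/L.
Travel time t = 8.4·1000 / 0.51 = 16470 s = 4.575 h.
6.2%/h lost → k = −ln(1 − 0.062) = 0.06401 h⁻¹.
First-order decay: C = 14.11·exp(−k·t) = 14.11·0.7461 = 10.53 mg/L.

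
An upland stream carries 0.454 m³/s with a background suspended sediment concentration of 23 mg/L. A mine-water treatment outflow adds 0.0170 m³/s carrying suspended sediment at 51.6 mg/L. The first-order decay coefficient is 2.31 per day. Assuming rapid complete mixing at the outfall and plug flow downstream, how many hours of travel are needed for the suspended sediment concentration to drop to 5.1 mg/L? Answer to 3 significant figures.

16.1 h

Mixed concentration C = ΣQC/ΣQ = (0.4540·23.00 + 0.01700·51.60) / 0.4710 = 11.32/0.4710 = 24.03 mg/L.
24.03·exp(−k·t) = 5.1 → t = ln(24.03/5.1)/k = 57980 s = 16.11 h.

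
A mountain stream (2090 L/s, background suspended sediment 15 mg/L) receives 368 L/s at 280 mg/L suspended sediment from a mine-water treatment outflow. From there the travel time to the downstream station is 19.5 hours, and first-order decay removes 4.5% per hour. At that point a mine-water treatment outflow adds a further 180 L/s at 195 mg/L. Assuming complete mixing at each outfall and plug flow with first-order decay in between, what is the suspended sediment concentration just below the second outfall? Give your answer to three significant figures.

34.1 mg/L

Conservation of mass: C = (2090·15.00 + 368.0·280.0) / 2458 = 134400/2458 = 54.67 mg/L; combined flow 2458 L/s.
4.5%/h lost → k = −ln(1 − 0.045) = 0.04604 h⁻¹.
Applying C = C₀e^(−kt): 54.67 × 0.4074 = 22.28 mg/L.
At the second outfall, C = (2458·22.28 + 180.0·195.0) / (2458 + 180.0) = 34.06 mg/L.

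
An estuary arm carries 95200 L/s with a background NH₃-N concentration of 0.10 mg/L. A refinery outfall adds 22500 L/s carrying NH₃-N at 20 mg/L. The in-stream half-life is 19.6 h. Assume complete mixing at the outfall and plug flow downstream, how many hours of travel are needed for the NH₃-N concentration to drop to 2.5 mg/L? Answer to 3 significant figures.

Flow-weighted average: C = (95200·0.1000 + 22500·20.00) / 117700 = 459500/117700 = 3.904 mg/L.
Half-life 19.6 h → k = ln 2 / 19.6 = 0.03536 h⁻¹ = 0.8488 d⁻¹.
3.904·exp(−k·t) = 2.5 → t = ln(3.904/2.5)/k = 45380 s = 12.60 h.

12.6 h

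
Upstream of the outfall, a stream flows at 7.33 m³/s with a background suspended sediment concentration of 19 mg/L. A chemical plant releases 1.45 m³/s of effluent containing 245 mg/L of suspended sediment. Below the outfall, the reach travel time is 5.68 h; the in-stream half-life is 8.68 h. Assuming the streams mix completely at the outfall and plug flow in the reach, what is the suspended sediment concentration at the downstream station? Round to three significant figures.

Conservation of mass: C = (7.330·19.00 + 1.450·245.0) / 8.780 = 494.5/8.780 = 56.32 mg/L.
Half-life 8.68 h → k = ln 2 / 8.68 = 0.07986 h⁻¹ = 1.917 d⁻¹.
After decay, C = 56.32 × e^(−kt) = 56.32 × 0.6353 = 35.79 mg/L.

35.8 mg/L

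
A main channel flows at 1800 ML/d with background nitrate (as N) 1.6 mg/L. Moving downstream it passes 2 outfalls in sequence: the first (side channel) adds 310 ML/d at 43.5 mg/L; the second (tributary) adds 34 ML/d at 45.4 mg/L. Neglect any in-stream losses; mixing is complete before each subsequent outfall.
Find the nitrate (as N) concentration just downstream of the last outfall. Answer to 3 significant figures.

8.35 mg/L

Outfall 1: combined Q = 2110 ML/d; C = (1800·1.600 + 310.0·43.50)/2110 = 7.756 mg/L.
Outfall 2: combined Q = 2144 ML/d; C = (2110·7.756 + 34.00·45.40)/2144 = 8.353 mg/L.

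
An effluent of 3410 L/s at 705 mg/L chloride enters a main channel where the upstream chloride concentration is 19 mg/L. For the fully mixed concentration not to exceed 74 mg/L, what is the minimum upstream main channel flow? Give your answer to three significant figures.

39100 L/s

Set C_mix = 74: (Q·19.00 + 3410·705.0) / (Q + 3410) = 74
→ Q = 3410·(705.0 − 74)/(74 − 19.00) = 39120 L/s.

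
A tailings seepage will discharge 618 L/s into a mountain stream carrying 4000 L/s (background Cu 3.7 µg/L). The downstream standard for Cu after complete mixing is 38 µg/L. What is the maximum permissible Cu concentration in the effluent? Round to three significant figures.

260 µg/L

At the limit, (Qr·Cr + Qe·Cₑ)/(Qr + Qe) = 38:
Cₑ = (4618·38 − 4000·3.700) / 618.0 = 260.0 µg/L.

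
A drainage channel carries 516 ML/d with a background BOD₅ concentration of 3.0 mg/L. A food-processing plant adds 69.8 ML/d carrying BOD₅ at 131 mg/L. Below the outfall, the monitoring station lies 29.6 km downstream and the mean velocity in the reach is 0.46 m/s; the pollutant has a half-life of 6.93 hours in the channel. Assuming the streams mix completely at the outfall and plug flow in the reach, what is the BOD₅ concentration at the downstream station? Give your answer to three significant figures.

Mixed concentration C = ΣQC/ΣQ = (516.0·3.000 + 69.80·131.0) / 585.8 = 10690/585.8 = 18.25 mg/L.
Travel time t = 29.6·1000 / 0.46 = 64350 s = 17.87 h.
Half-life 6.93 h → k = ln 2 / 6.93 = 0.1000 h⁻¹ = 2.401 d⁻¹.
After decay, C = 18.25 × e^(−kt) = 18.25 × 0.1673 = 3.054 mg/L.

3.05 mg/L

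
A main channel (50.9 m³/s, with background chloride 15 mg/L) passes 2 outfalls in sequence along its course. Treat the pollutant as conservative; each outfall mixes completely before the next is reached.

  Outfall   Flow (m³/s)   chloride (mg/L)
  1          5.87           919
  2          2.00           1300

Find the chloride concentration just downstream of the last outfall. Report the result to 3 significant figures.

After outfall 1: Q = 50.90 + 5.870 = 56.77 m³/s; C = (50.90·15.00 + 5.870·919.0)/56.77 = 108.5 mg/L.
After outfall 2: Q = 56.77 + 2.000 = 58.77 m³/s; C = (56.77·108.5 + 2.000·1300)/58.77 = 149.0 mg/L.

149 mg/L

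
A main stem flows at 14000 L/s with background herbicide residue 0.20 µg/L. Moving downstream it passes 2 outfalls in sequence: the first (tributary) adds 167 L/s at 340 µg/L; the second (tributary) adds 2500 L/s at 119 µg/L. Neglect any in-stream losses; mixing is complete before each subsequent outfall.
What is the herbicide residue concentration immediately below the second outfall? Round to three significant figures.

Outfall 1: combined Q = 14170 L/s; C = (14000·0.2000 + 167.0·340.0)/14170 = 4.206 µg/L.
Outfall 2: combined Q = 16670 L/s; C = (14170·4.206 + 2500·119.0)/16670 = 21.42 µg/L.

21.4 µg/L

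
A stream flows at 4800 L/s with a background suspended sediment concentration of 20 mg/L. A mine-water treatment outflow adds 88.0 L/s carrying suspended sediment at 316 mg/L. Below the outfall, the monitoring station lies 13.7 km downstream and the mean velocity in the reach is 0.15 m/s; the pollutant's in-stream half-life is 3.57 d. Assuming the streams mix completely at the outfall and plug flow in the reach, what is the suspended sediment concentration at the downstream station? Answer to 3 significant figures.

Flow-weighted average: C = (4800·20.00 + 88.00·316.0) / 4888 = 123800/4888 = 25.33 mg/L.
Travel time t = 13.7·1000 / 0.15 = 91330 s = 25.37 h.
Half-life 3.57 d → k = ln 2 / 3.57 = 0.1942 d⁻¹.
Decay over the reach: 25.33·exp(−kt) = 25.33·0.8144 = 20.63 mg/L.

20.6 mg/L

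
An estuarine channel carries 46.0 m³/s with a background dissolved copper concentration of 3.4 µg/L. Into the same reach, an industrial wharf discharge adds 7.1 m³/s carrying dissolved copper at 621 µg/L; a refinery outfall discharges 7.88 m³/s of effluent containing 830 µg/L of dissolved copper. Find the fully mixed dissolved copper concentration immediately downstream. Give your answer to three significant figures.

Flow-weighted average: C = (46.00·3.400 + 7.100·621.0 + 7.880·830.0) / 60.98 = 11110/60.98 = 182.1 µg/L.

182 µg/L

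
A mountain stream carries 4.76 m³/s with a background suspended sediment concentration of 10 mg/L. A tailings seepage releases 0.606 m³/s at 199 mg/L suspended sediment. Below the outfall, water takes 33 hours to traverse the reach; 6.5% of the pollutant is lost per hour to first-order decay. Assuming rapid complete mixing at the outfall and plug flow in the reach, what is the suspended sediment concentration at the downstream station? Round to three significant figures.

Conservation of mass: C = (4.760·10.00 + 0.6060·199.0) / 5.366 = 168.2/5.366 = 31.34 mg/L.
6.5%/h lost → k = −ln(1 − 0.065) = 0.06721 h⁻¹.
First-order decay: C = 31.34·exp(−k·t) = 31.34·0.1088 = 3.411 mg/L.

3.41 mg/L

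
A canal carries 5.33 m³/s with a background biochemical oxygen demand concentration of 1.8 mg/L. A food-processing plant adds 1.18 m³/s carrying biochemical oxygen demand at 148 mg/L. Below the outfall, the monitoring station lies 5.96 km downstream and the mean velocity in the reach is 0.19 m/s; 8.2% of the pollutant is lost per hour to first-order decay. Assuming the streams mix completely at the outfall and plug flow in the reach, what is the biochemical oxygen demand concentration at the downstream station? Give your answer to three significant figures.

Mass balance: C = (5.330·1.800 + 1.180·148.0) / 6.510 = 184.2/6.510 = 28.30 mg/L.
Travel time t = 5.96·1000 / 0.19 = 31370 s = 8.713 h.
8.2%/h lost → k = −ln(1 − 0.082) = 0.08556 h⁻¹.
After decay, C = 28.30 × e^(−kt) = 28.30 × 0.4745 = 13.43 mg/L.

13.4 mg/L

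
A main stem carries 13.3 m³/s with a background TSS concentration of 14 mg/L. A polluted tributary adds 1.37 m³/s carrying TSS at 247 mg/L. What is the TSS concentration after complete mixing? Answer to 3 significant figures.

35.8 mg/L

Conservation of mass: C = (13.30·14.00 + 1.370·247.0) / 14.67 = 524.6/14.67 = 35.76 mg/L.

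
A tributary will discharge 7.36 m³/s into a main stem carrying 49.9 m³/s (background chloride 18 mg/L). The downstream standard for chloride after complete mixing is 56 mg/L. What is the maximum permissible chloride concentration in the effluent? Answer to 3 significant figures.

At the limit, (Qr·Cr + Qe·Cₑ)/(Qr + Qe) = 56:
Cₑ = (57.26·56 − 49.90·18.00) / 7.360 = 313.6 mg/L.

314 mg/L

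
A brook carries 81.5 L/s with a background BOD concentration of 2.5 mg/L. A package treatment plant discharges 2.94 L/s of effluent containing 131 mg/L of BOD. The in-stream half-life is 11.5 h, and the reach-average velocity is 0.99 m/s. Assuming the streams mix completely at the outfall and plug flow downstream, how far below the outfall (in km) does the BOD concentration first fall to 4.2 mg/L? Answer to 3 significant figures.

30.0 km

Mass balance: C = (81.50·2.500 + 2.940·131.0) / 84.44 = 588.9/84.44 = 6.974 mg/L.
Half-life 11.5 h → k = ln 2 / 11.5 = 0.06027 h⁻¹ = 1.447 d⁻¹.
Set 6.974·exp(−k·t) = 4.2 → t = ln(6.974/4.2)/k = 30290 s = 8.414 h.
Distance = v·t = 0.99·30290 = 29990 m = 29.99 km.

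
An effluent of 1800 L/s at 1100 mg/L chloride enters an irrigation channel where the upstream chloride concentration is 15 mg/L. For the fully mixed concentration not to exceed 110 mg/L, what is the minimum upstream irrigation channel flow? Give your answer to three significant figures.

18800 L/s

Set C_mix = 110: (Q·15.00 + 1800·1100) / (Q + 1800) = 110
→ Q = 1800·(1100 − 110)/(110 − 15.00) = 18760 L/s.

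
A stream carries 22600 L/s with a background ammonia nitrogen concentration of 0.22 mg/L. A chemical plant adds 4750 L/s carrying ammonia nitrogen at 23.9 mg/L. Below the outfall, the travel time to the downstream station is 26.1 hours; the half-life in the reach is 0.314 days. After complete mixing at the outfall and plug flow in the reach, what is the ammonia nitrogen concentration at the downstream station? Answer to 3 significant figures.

Conservation of mass: C = (22600·0.2200 + 4750·23.90) / 27350 = 118500/27350 = 4.333 mg/L.
Half-life 0.314 d → k = ln 2 / 0.314 = 2.207 d⁻¹.
Decay over the reach: 4.333·exp(−kt) = 4.333·0.09066 = 0.3928 mg/L.

0.393 mg/L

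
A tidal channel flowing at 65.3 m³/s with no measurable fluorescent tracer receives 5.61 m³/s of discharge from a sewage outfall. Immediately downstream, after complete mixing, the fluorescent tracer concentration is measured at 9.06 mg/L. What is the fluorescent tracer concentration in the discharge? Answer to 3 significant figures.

Mass balance: 65.30·0 + 5.610·Cₑ = 70.91·9.060
→ Cₑ = (70.91·9.060 − 65.30·0) / 5.610 = 114.5 mg/L.

115 mg/L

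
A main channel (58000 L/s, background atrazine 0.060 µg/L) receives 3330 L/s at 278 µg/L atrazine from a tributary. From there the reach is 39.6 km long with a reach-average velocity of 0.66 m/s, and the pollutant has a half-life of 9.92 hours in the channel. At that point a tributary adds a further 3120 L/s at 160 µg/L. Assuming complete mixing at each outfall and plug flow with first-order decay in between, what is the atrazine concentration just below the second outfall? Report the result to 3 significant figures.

12.2 µg/L

After mixing, C = (58000·0.06000 + 3330·278.0) / 61330 = 929200/61330 = 15.15 µg/L; combined flow 61330 L/s.
Travel time t = 39.6·1000 / 0.66 = 60000 s = 16.67 h.
Half-life 9.92 h → k = ln 2 / 9.92 = 0.06987 h⁻¹ = 1.677 d⁻¹.
Applying C = C₀e^(−kt): 15.15 × 0.3121 = 4.728 µg/L.
Second outfall: C = (61330·4.728 + 3120·160.0)/64450 = 12.24 µg/L.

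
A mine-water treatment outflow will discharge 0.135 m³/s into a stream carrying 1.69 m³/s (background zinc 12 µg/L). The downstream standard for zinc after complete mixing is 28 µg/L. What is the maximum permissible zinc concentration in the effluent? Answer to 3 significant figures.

228 µg/L

At the limit, (Qr·Cr + Qe·Cₑ)/(Qr + Qe) = 28:
Cₑ = (1.825·28 − 1.690·12.00) / 0.1350 = 228.3 µg/L.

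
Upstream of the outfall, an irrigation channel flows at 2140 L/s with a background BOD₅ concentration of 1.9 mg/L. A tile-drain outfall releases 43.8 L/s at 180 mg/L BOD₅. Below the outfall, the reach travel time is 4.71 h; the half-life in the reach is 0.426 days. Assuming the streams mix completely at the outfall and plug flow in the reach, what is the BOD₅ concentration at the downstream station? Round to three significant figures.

3.98 mg/L

Flow-weighted average: C = (2140·1.900 + 43.80·180.0) / 2184 = 11950/2184 = 5.472 mg/L.
Half-life 0.426 d → k = ln 2 / 0.426 = 1.627 d⁻¹.
First-order decay: C = 5.472·exp(−k·t) = 5.472·0.7266 = 3.976 mg/L.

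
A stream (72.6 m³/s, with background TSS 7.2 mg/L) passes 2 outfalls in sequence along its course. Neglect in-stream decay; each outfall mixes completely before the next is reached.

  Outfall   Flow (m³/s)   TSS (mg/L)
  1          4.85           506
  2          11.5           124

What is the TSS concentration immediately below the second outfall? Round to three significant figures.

49.5 mg/L

After outfall 1: Q = 72.60 + 4.850 = 77.45 m³/s; C = (72.60·7.200 + 4.850·506.0)/77.45 = 38.44 mg/L.
After outfall 2: Q = 77.45 + 11.50 = 88.95 m³/s; C = (77.45·38.44 + 11.50·124.0)/88.95 = 49.50 mg/L.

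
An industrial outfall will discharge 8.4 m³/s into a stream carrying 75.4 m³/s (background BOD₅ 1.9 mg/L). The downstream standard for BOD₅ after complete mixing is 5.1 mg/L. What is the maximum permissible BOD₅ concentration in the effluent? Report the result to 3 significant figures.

33.8 mg/L

At the limit, (Qr·Cr + Qe·Cₑ)/(Qr + Qe) = 5.1:
Cₑ = (83.80·5.1 − 75.40·1.900) / 8.400 = 33.82 mg/L.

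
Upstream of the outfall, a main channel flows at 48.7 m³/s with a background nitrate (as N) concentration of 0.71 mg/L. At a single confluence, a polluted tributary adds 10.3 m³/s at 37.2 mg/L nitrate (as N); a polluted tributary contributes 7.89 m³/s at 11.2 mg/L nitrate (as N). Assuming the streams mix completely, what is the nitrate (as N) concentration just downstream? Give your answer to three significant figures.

Conservation of mass: C = (48.70·0.7100 + 10.30·37.20 + 7.890·11.20) / 66.89 = 506.1/66.89 = 7.566 mg/L.

7.57 mg/L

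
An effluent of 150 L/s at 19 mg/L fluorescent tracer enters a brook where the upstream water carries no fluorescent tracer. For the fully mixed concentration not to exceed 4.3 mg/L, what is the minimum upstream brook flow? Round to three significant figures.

513 L/s

Set C_mix = 4.3: (Q·0 + 150.0·19.00) / (Q + 150.0) = 4.3
→ Q = 150.0·(19.00 − 4.3)/(4.3 − 0) = 512.8 L/s.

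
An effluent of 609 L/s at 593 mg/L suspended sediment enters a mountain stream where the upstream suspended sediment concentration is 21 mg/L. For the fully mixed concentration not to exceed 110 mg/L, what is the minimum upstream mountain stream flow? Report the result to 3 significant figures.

3310 L/s

Set C_mix = 110: (Q·21.00 + 609.0·593.0) / (Q + 609.0) = 110
→ Q = 609.0·(593.0 − 110)/(110 − 21.00) = 3305 L/s.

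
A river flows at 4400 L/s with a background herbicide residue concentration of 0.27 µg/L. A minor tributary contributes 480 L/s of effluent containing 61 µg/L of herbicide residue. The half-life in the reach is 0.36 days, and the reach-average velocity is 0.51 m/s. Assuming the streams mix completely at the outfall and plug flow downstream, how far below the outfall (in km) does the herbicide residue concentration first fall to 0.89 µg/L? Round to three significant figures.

44.6 km

Mixed concentration C = ΣQC/ΣQ = (4400·0.2700 + 480.0·61.00) / 4880 = 30470/4880 = 6.243 µg/L.
Half-life 0.36 d → k = ln 2 / 0.36 = 1.925 d⁻¹.
Set 6.243·exp(−k·t) = 0.89 → t = ln(6.243/0.89)/k = 87420 s = 24.28 h.
Distance = v·t = 0.51·87420 = 44580 m = 44.58 km.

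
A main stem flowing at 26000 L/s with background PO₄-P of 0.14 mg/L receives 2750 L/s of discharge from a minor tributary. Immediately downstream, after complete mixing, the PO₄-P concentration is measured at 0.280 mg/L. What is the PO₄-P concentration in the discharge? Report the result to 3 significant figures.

1.60 mg/L

Mass balance: 26000·0.1400 + 2750·Cₑ = 28750·0.2800
→ Cₑ = (28750·0.2800 − 26000·0.1400) / 2750 = 1.604 mg/L.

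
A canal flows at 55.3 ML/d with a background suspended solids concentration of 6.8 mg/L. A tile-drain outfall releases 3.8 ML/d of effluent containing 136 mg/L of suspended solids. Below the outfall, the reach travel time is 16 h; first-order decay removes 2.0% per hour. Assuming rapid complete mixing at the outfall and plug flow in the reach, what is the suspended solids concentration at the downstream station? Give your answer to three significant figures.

Conservation of mass: C = (55.30·6.800 + 3.800·136.0) / 59.10 = 892.8/59.10 = 15.11 mg/L.
2.0%/h lost → k = −ln(1 − 0.02) = 0.02020 h⁻¹.
Applying C = C₀e^(−kt): 15.11 × 0.7238 = 10.93 mg/L.

10.9 mg/L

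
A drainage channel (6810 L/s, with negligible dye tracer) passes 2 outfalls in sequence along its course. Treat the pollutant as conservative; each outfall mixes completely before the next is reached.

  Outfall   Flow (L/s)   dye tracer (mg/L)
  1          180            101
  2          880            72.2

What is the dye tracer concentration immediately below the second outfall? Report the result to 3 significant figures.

10.4 mg/L

Below outfall 1: Q → 6990 L/s, C = (6810·0 + 180.0·101.0)/6990 = 2.601 mg/L.
Below outfall 2: Q → 7870 L/s, C = (6990·2.601 + 880.0·72.20)/7870 = 10.38 mg/L.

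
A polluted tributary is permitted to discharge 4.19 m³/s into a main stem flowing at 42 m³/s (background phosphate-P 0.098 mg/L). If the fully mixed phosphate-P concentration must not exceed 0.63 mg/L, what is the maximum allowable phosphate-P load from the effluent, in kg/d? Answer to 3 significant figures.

2160 kg/d

Mass balance at the limit: 42.00·0.09800 + 4.190·Cₑ = 46.19·0.63 → Cₑ = 5.963 mg/L.
Load = 4.190 m³/s × 5.963 g/m³ × 86 400 s/d = 2159 kg/d.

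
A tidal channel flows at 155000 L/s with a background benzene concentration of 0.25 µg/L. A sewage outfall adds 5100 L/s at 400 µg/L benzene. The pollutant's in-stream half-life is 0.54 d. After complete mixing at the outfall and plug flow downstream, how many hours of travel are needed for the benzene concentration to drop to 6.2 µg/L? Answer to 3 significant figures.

13.8 h

Mass balance: C = (155000·0.2500 + 5100·400.0) / 160100 = 2079000/160100 = 12.98 µg/L.
Half-life 0.54 d → k = ln 2 / 0.54 = 1.284 d⁻¹.
12.98·exp(−k·t) = 6.2 → t = ln(12.98/6.2)/k = 49750 s = 13.82 h.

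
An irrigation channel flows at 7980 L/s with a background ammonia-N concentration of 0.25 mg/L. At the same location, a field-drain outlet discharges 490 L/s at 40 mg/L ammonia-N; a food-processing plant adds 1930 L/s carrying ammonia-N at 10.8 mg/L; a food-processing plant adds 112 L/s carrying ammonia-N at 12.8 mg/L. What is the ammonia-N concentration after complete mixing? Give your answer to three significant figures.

4.17 mg/L

Mixed concentration C = ΣQC/ΣQ = (7980·0.2500 + 490.0·40.00 + 1930·10.80 + 112.0·12.80) / 10510 = 43870/10510 = 4.174 mg/L.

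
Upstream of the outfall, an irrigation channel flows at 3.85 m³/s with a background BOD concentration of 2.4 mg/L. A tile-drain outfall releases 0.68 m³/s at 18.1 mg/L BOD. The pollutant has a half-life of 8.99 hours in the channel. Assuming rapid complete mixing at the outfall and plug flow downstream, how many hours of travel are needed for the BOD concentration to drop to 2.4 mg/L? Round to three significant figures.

8.87 h

Mass balance: C = (3.850·2.400 + 0.6800·18.10) / 4.530 = 21.55/4.530 = 4.757 mg/L.
Half-life 8.99 h → k = ln 2 / 8.99 = 0.07710 h⁻¹ = 1.850 d⁻¹.
4.757·exp(−k·t) = 2.4 → t = ln(4.757/2.4)/k = 31940 s = 8.873 h.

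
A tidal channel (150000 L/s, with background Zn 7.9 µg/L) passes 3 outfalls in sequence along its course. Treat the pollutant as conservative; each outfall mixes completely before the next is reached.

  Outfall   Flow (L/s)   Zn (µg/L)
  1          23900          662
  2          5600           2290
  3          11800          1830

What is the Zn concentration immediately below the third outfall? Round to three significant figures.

Outfall 1: combined Q = 173900 L/s; C = (150000·7.900 + 23900·662.0)/173900 = 97.80 µg/L.
Outfall 2: combined Q = 179500 L/s; C = (173900·97.80 + 5600·2290)/179500 = 166.2 µg/L.
Outfall 3: combined Q = 191300 L/s; C = (179500·166.2 + 11800·1830)/191300 = 268.8 µg/L.

269 µg/L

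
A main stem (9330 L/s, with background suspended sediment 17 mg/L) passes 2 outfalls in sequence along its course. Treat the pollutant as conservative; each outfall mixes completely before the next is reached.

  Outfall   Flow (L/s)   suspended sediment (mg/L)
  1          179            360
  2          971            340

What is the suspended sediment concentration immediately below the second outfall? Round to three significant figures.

After outfall 1: Q = 9330 + 179.0 = 9509 L/s; C = (9330·17.00 + 179.0·360.0)/9509 = 23.46 mg/L.
After outfall 2: Q = 9509 + 971.0 = 10480 L/s; C = (9509·23.46 + 971.0·340.0)/10480 = 52.79 mg/L.

52.8 mg/L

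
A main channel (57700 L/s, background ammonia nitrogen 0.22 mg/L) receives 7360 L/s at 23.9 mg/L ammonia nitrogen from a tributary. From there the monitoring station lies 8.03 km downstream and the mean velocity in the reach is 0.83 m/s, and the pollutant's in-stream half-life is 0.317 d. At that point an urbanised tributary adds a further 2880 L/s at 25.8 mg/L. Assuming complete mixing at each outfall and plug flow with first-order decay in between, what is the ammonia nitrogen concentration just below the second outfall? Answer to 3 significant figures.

3.27 mg/L

Flow-weighted average: C = (57700·0.2200 + 7360·23.90) / 65060 = 188600/65060 = 2.899 mg/L; combined flow 65060 L/s.
Travel time t = 8.03·1000 / 0.83 = 9675 s = 2.687 h.
Half-life 0.317 d → k = ln 2 / 0.317 = 2.187 d⁻¹.
After decay, C = 2.899 × e^(−kt) = 2.899 × 0.7828 = 2.269 mg/L.
Second outfall: C = (65060·2.269 + 2880·25.80)/67940 = 3.267 mg/L.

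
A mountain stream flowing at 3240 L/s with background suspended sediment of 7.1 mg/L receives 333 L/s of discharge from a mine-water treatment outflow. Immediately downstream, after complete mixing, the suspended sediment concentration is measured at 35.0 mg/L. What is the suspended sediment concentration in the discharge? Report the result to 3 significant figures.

306 mg/L

Mass balance: 3240·7.100 + 333.0·Cₑ = 3573·35.00
→ Cₑ = (3573·35.00 − 3240·7.100) / 333.0 = 306.5 mg/L.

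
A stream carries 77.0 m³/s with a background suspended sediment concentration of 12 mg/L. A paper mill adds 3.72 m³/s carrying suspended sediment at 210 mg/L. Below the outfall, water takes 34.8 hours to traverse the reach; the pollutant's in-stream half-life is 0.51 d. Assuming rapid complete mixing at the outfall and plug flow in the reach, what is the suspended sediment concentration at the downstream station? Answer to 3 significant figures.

Conservation of mass: C = (77.00·12.00 + 3.720·210.0) / 80.72 = 1705/80.72 = 21.12 mg/L.
Half-life 0.51 d → k = ln 2 / 0.51 = 1.359 d⁻¹.
Decay over the reach: 21.12·exp(−kt) = 21.12·0.1394 = 2.944 mg/L.

2.94 mg/L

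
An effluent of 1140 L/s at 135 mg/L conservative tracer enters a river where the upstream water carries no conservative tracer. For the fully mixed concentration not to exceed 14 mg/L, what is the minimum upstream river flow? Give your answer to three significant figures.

9850 L/s

Set C_mix = 14: (Q·0 + 1140·135.0) / (Q + 1140) = 14
→ Q = 1140·(135.0 − 14)/(14 − 0) = 9853 L/s.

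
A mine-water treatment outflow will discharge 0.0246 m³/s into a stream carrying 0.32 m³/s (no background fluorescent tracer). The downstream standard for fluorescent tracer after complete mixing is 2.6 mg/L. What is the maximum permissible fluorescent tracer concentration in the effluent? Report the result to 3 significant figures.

36.4 mg/L

At the limit, (Qr·Cr + Qe·Cₑ)/(Qr + Qe) = 2.6:
Cₑ = (0.3446·2.6 − 0.3200·0) / 0.02460 = 36.42 mg/L.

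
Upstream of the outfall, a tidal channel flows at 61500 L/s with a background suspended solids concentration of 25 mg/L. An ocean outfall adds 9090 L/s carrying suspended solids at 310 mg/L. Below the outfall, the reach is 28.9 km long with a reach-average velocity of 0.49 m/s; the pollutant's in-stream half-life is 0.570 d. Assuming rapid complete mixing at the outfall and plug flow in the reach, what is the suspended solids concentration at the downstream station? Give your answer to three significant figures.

26.9 mg/L

Flow-weighted average: C = (61500·25.00 + 9090·310.0) / 70590 = 4355000/70590 = 61.70 mg/L.
Travel time t = 28.9·1000 / 0.49 = 58980 s = 16.38 h.
Half-life 0.570 d → k = ln 2 / 0.570 = 1.216 d⁻¹.
Decay over the reach: 61.70·exp(−kt) = 61.70·0.4360 = 26.90 mg/L.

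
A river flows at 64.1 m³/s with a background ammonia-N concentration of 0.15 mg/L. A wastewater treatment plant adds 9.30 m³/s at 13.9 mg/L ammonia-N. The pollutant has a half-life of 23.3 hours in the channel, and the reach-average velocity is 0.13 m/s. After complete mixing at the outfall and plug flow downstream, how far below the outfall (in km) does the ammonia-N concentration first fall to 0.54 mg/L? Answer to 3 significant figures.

After mixing, C = (64.10·0.1500 + 9.300·13.90) / 73.40 = 138.9/73.40 = 1.892 mg/L.
Half-life 23.3 h → k = ln 2 / 23.3 = 0.02975 h⁻¹ = 0.7140 d⁻¹.
Set 1.892·exp(−k·t) = 0.54 → t = ln(1.892/0.54)/k = 151700 s = 42.15 h.
Distance = v·t = 0.13·151700 = 19730 m = 19.73 km.

19.7 km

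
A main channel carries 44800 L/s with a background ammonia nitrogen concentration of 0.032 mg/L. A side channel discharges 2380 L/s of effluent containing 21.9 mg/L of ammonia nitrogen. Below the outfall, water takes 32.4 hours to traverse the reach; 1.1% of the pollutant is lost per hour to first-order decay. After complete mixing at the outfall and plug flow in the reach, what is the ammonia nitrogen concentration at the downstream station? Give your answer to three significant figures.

Conservation of mass: C = (44800·0.03200 + 2380·21.90) / 47180 = 53560/47180 = 1.135 mg/L.
1.1%/h lost → k = −ln(1 − 0.011) = 0.01106 h⁻¹.
Applying C = C₀e^(−kt): 1.135 × 0.6988 = 0.7932 mg/L.

0.793 mg/L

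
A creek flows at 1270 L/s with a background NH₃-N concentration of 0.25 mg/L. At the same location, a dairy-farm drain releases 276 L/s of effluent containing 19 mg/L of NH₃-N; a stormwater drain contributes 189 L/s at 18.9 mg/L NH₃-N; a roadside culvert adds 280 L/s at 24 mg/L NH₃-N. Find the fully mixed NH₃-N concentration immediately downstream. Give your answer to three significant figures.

Mixed concentration C = ΣQC/ΣQ = (1270·0.2500 + 276.0·19.00 + 189.0·18.90 + 280.0·24.00) / 2015 = 15850/2015 = 7.868 mg/L.

7.87 mg/L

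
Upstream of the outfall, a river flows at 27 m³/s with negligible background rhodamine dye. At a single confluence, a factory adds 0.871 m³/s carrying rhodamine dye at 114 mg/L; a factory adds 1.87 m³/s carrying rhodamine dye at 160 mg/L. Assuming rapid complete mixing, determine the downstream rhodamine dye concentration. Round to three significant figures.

Flow-weighted average: C = (27.00·0 + 0.8710·114.0 + 1.870·160.0) / 29.74 = 398.5/29.74 = 13.40 mg/L.

13.4 mg/L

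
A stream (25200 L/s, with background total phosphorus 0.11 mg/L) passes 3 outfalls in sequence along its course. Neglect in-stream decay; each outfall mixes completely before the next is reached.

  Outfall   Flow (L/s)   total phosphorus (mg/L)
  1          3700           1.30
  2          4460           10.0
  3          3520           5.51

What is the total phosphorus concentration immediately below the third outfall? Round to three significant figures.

Outfall 1: combined Q = 28900 L/s; C = (25200·0.1100 + 3700·1.300)/28900 = 0.2624 mg/L.
Outfall 2: combined Q = 33360 L/s; C = (28900·0.2624 + 4460·10.00)/33360 = 1.564 mg/L.
Outfall 3: combined Q = 36880 L/s; C = (33360·1.564 + 3520·5.510)/36880 = 1.941 mg/L.

1.94 mg/L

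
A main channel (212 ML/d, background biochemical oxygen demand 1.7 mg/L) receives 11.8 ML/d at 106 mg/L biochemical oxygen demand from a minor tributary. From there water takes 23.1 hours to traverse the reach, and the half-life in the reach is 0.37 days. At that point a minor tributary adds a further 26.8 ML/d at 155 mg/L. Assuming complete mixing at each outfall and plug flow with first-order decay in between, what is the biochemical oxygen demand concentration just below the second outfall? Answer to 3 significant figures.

Mixed concentration C = ΣQC/ΣQ = (212.0·1.700 + 11.80·106.0) / 223.8 = 1611/223.8 = 7.199 mg/L; combined flow 223.8 ML/d.
Half-life 0.37 d → k = ln 2 / 0.37 = 1.873 d⁻¹.
After decay, C = 7.199 × e^(−kt) = 7.199 × 0.1648 = 1.186 mg/L.
At the second outfall, C = (223.8·1.186 + 26.80·155.0) / (223.8 + 26.80) = 17.64 mg/L.

17.6 mg/L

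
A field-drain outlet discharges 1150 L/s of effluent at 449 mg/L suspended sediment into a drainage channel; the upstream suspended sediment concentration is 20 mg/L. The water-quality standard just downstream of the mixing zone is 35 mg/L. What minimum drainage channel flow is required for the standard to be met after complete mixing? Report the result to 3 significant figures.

Set C_mix = 35: (Q·20.00 + 1150·449.0) / (Q + 1150) = 35
→ Q = 1150·(449.0 − 35)/(35 − 20.00) = 31740 L/s.

31700 L/s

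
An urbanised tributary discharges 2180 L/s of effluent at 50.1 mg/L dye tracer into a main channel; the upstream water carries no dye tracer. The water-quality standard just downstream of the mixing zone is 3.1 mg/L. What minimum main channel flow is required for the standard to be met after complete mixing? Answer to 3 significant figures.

33100 L/s

Set C_mix = 3.1: (Q·0 + 2180·50.10) / (Q + 2180) = 3.1
→ Q = 2180·(50.10 − 3.1)/(3.1 − 0) = 33050 L/s.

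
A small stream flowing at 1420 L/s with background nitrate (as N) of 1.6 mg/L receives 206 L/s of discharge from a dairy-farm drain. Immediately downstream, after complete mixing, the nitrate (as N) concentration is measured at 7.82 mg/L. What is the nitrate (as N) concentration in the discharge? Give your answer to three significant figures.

50.7 mg/L

Mass balance: 1420·1.600 + 206.0·Cₑ = 1626·7.820
→ Cₑ = (1626·7.820 − 1420·1.600) / 206.0 = 50.70 mg/L.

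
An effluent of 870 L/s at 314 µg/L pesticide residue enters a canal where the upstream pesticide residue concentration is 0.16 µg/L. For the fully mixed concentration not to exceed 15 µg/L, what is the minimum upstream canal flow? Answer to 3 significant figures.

17500 L/s

Set C_mix = 15: (Q·0.1600 + 870.0·314.0) / (Q + 870.0) = 15
→ Q = 870.0·(314.0 − 15)/(15 − 0.1600) = 17530 L/s.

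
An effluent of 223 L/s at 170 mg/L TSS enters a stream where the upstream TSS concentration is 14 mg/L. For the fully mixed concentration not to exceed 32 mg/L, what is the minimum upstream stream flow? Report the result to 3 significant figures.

Set C_mix = 32: (Q·14.00 + 223.0·170.0) / (Q + 223.0) = 32
→ Q = 223.0·(170.0 − 32)/(32 − 14.00) = 1710 L/s.

1710 L/s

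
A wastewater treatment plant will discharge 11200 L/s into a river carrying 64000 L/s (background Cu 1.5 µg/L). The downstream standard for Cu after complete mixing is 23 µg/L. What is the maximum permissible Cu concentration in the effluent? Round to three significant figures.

146 µg/L

At the limit, (Qr·Cr + Qe·Cₑ)/(Qr + Qe) = 23:
Cₑ = (75200·23 − 64000·1.500) / 11200 = 145.9 µg/L.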